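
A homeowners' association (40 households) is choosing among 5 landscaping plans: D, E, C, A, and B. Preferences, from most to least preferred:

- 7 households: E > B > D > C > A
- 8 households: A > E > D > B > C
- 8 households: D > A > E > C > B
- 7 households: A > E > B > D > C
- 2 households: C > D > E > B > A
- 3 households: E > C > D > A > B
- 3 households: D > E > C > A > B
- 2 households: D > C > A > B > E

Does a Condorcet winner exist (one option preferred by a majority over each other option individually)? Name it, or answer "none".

none

Checking pairwise contests:
E beats D 25–15.
A beats E 25–15.
D beats C 35–5.
D beats A 25–15.
D beats B 26–14.
Every option loses at least one head-to-head, so there is no Condorcet winner.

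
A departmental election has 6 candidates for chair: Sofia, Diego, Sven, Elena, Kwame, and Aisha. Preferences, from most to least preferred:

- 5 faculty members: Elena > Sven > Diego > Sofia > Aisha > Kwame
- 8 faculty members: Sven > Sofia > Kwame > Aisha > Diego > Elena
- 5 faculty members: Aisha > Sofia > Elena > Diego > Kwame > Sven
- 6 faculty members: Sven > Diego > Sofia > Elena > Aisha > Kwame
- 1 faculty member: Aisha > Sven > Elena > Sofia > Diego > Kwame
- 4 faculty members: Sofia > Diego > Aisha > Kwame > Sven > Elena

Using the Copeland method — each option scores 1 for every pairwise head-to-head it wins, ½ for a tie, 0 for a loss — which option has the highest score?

Sofia: beats Diego, Elena, Kwame, and Aisha; loses to Sven → score 4.
Diego: beats Elena, Kwame, and Aisha; loses to Sofia and Sven → score 3.
Sven: beats Sofia, Diego, Elena, Kwame, and Aisha → score 5.
Elena: beats Kwame; loses to Sofia, Diego, Sven, and Aisha → score 1.
Kwame: loses to Sofia, Diego, Sven, Elena, and Aisha → score 0.
Aisha: beats Elena and Kwame; loses to Sofia, Diego, and Sven → score 2.
Sven has the best pairwise record.

Sven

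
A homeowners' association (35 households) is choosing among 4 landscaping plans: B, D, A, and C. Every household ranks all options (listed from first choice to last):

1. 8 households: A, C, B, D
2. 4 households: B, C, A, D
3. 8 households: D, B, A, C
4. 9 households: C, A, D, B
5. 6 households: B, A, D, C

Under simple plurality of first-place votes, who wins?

First-place votes: B 10, D 8, A 8, C 9.
B has the most first-place votes.

B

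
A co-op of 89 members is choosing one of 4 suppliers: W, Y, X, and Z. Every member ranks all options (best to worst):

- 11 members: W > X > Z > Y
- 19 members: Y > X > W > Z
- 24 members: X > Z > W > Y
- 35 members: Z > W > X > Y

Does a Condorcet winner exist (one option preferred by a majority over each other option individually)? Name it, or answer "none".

none

Checking pairwise contests:
Z beats W 59–30.
W beats Y 70–19.
W beats X 46–43.
X beats Z 54–35.
Every option loses at least one head-to-head, so there is no Condorcet winner.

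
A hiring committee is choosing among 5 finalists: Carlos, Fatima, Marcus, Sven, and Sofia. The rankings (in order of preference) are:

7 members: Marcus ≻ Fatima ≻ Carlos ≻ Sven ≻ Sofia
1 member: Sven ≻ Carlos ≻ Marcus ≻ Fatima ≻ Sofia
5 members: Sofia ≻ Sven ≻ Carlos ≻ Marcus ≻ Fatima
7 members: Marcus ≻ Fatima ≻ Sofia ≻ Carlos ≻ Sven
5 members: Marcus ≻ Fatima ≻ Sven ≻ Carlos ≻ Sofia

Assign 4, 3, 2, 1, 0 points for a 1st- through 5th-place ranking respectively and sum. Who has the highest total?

Marcus

Carlos: 7·2 + 1·3 + 5·2 + 7·1 + 5·1 = 39
Fatima: 7·3 + 1·1 + 5·0 + 7·3 + 5·3 = 58
Marcus: 7·4 + 1·2 + 5·1 + 7·4 + 5·4 = 83
Sven: 7·1 + 1·4 + 5·3 + 7·0 + 5·2 = 36
Sofia: 7·0 + 1·0 + 5·4 + 7·2 + 5·0 = 34
Marcus has the highest Borda score (83).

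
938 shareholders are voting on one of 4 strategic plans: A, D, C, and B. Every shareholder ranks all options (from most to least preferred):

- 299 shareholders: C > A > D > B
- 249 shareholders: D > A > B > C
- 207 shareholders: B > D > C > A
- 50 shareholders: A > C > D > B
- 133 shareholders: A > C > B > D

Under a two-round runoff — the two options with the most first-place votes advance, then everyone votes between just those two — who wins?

Round 1 first-place votes: A 183, D 249, C 299, B 207.
C and D advance.
Runoff: C is preferred to D by 482 voters; D by 456.
C wins the runoff.

C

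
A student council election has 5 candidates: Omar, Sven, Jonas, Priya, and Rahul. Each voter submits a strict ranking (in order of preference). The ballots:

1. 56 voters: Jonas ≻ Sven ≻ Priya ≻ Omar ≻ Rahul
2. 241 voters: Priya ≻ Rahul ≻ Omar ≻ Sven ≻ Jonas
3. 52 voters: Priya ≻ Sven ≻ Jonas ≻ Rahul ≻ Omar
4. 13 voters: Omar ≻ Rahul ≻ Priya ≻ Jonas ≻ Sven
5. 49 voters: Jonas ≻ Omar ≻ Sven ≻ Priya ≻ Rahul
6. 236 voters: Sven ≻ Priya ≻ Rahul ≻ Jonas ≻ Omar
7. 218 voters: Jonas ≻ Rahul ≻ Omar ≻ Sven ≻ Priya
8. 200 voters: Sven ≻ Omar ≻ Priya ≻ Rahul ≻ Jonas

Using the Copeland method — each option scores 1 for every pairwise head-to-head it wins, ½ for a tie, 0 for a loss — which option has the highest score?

Omar: loses to Sven, Jonas, Priya, and Rahul → score 0.
Sven: beats Omar, Jonas, Priya, and Rahul → score 4.
Jonas: beats Omar; loses to Sven, Priya, and Rahul → score 1.
Priya: beats Omar, Jonas, and Rahul; loses to Sven → score 3.
Rahul: beats Omar and Jonas; loses to Sven and Priya → score 2.
Sven has the best pairwise record.

Sven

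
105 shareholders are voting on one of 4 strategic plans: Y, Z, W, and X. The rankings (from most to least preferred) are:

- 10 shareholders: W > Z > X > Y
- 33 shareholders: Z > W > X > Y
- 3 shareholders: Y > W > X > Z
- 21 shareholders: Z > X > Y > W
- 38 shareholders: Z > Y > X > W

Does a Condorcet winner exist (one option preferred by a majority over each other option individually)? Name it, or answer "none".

Z

Z vs Y: 102–3 for Z.
Z vs W: 92–13 for Z.
Z vs X: 102–3 for Z.
Z beats every other option head-to-head.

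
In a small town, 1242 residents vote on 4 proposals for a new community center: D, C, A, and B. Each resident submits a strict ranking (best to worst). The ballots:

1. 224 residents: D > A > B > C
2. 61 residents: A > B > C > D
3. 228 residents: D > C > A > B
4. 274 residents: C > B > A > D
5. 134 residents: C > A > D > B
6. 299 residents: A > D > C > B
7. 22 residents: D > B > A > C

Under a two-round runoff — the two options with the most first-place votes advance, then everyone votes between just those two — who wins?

D

Round 1 first-place votes: D 474, C 408, A 360, B 0.
D and C advance.
Runoff: D is preferred to C by 773 voters; C by 469.
D wins the runoff.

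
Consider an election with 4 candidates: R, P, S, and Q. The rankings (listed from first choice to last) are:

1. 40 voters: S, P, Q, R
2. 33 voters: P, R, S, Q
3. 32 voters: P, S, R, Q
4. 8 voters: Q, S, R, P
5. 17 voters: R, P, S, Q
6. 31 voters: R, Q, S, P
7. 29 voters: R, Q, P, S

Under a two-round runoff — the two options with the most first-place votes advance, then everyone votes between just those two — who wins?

P

Round 1 first-place votes: R 77, P 65, S 40, Q 8.
R and P advance.
Runoff: R is preferred to P by 85 voters; P by 105.
P wins the runoff.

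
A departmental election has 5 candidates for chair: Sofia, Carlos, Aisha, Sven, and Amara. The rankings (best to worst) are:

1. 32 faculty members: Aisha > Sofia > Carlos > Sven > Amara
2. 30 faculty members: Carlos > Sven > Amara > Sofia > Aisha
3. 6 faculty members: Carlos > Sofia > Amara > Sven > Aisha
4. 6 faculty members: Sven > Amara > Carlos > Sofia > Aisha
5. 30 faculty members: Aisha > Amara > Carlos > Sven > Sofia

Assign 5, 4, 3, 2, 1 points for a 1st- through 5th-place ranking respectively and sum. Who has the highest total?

Sofia: 32·4 + 30·2 + 6·4 + 6·2 + 30·1 = 254
Carlos: 32·3 + 30·5 + 6·5 + 6·3 + 30·3 = 384
Aisha: 32·5 + 30·1 + 6·1 + 6·1 + 30·5 = 352
Sven: 32·2 + 30·4 + 6·2 + 6·5 + 30·2 = 286
Amara: 32·1 + 30·3 + 6·3 + 6·4 + 30·4 = 284
Carlos has the highest Borda score (384).

Carlos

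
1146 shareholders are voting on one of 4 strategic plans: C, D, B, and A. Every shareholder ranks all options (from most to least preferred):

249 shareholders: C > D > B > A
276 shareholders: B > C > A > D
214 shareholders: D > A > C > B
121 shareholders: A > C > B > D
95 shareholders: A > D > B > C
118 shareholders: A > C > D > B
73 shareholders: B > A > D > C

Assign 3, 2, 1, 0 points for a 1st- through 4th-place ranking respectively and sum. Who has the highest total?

C

C: 249·3 + 276·2 + 214·1 + 121·2 + 95·0 + 118·2 + 73·0 = 1991
D: 249·2 + 276·0 + 214·3 + 121·0 + 95·2 + 118·1 + 73·1 = 1521
B: 249·1 + 276·3 + 214·0 + 121·1 + 95·1 + 118·0 + 73·3 = 1512
A: 249·0 + 276·1 + 214·2 + 121·3 + 95·3 + 118·3 + 73·2 = 1852
C has the highest Borda score (1991).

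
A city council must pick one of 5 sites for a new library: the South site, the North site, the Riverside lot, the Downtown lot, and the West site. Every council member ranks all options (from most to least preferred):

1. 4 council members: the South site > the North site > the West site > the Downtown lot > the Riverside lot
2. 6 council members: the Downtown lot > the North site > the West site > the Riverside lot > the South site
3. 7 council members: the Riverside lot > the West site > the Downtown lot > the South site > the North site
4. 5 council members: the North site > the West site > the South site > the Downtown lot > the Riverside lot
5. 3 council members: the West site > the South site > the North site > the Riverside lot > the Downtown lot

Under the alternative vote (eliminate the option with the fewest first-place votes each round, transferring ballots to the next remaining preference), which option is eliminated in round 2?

Round 1: the South site 4, the North site 5, the Riverside lot 7, the Downtown lot 6, the West site 3. Eliminate the West site.
Round 2: the South site 7, the North site 5, the Riverside lot 7, the Downtown lot 6. Eliminate the North site.

the North site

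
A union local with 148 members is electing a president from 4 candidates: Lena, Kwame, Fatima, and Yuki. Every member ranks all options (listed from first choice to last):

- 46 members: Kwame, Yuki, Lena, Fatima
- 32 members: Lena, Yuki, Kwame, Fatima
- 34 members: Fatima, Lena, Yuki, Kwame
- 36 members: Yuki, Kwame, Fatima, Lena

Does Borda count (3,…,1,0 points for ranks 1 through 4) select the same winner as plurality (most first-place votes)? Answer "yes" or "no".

no

Borda — scores: Lena 210, Kwame 242, Fatima 138, Yuki 298. Winner: Yuki.
Plurality — first-place votes: Lena 32, Kwame 46, Fatima 34, Yuki 36. Winner: Kwame.
The two methods disagree.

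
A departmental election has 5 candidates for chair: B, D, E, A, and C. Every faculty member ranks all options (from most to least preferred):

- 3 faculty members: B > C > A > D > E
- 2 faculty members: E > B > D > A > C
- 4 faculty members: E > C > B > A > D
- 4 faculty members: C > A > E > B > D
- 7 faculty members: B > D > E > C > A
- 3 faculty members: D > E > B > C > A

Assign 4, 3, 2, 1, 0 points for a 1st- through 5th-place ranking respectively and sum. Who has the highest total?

B

B: 3·4 + 2·3 + 4·2 + 4·1 + 7·4 + 3·2 = 64
D: 3·1 + 2·2 + 4·0 + 4·0 + 7·3 + 3·4 = 40
E: 3·0 + 2·4 + 4·4 + 4·2 + 7·2 + 3·3 = 55
A: 3·2 + 2·1 + 4·1 + 4·3 + 7·0 + 3·0 = 24
C: 3·3 + 2·0 + 4·3 + 4·4 + 7·1 + 3·1 = 47
B has the highest Borda score (64).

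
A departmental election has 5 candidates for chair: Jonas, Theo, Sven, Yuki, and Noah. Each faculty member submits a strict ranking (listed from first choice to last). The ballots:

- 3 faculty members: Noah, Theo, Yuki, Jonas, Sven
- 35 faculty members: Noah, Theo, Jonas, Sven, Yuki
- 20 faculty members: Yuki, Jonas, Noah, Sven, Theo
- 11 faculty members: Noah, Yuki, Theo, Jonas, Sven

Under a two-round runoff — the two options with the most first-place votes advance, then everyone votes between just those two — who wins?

Round 1 first-place votes: Jonas 0, Theo 0, Sven 0, Yuki 20, Noah 49.
Noah and Yuki advance.
Runoff: Noah is preferred to Yuki by 49 voters; Yuki by 20.
Noah wins the runoff.

Noah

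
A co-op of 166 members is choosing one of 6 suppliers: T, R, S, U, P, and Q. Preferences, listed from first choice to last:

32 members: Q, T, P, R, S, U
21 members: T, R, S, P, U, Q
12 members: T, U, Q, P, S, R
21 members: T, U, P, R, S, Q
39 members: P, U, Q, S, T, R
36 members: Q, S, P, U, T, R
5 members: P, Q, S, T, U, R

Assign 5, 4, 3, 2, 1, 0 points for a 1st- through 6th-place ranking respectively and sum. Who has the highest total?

P

T: 32·4 + 21·5 + 12·5 + 21·5 + 39·1 + 36·1 + 5·2 = 483
R: 32·2 + 21·4 + 12·0 + 21·2 + 39·0 + 36·0 + 5·0 = 190
S: 32·1 + 21·3 + 12·1 + 21·1 + 39·2 + 36·4 + 5·3 = 365
U: 32·0 + 21·1 + 12·4 + 21·4 + 39·4 + 36·2 + 5·1 = 386
P: 32·3 + 21·2 + 12·2 + 21·3 + 39·5 + 36·3 + 5·5 = 553
Q: 32·5 + 21·0 + 12·3 + 21·0 + 39·3 + 36·5 + 5·4 = 513
P has the highest Borda score (553).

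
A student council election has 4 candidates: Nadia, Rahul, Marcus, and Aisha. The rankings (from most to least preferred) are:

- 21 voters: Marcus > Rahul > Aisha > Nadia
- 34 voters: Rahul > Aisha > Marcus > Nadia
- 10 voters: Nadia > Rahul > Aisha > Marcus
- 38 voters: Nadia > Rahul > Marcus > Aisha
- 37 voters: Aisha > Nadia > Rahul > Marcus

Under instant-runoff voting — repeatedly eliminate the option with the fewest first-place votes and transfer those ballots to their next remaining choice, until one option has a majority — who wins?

Round 1: Nadia 48, Rahul 34, Marcus 21, Aisha 37. Eliminate Marcus.
Round 2: Nadia 48, Rahul 55, Aisha 37. Eliminate Aisha.
Round 3: Nadia 85, Rahul 55. Nadia has a majority.

Nadia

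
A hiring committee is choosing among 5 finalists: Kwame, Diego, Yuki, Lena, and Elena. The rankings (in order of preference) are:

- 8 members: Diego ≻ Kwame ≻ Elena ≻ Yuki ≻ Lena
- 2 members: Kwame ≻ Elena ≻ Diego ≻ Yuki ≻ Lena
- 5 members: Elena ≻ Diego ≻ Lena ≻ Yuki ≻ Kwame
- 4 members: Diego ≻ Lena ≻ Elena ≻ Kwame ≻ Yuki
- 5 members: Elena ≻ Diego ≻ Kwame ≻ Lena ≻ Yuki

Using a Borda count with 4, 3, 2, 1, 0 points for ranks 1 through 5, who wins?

Diego

Kwame: 8·3 + 2·4 + 5·0 + 4·1 + 5·2 = 46
Diego: 8·4 + 2·2 + 5·3 + 4·4 + 5·3 = 82
Yuki: 8·1 + 2·1 + 5·1 + 4·0 + 5·0 = 15
Lena: 8·0 + 2·0 + 5·2 + 4·3 + 5·1 = 27
Elena: 8·2 + 2·3 + 5·4 + 4·2 + 5·4 = 70
Diego has the highest Borda score (82).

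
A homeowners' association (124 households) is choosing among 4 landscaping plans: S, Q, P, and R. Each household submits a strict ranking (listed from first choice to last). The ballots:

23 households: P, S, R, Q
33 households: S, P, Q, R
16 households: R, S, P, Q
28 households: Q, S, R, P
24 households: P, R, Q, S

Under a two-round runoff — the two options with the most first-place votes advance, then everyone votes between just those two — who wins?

S

Round 1 first-place votes: S 33, Q 28, P 47, R 16.
P and S advance.
Runoff: P is preferred to S by 47 voters; S by 77.
S wins the runoff.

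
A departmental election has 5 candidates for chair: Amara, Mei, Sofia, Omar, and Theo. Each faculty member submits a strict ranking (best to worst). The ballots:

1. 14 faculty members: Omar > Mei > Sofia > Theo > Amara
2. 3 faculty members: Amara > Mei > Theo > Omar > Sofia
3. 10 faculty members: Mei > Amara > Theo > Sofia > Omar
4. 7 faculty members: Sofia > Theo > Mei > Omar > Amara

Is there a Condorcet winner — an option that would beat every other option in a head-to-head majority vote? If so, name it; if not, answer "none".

Mei

Mei vs Amara: 31–3 for Mei.
Mei vs Sofia: 27–7 for Mei.
Mei vs Omar: 20–14 for Mei.
Mei vs Theo: 27–7 for Mei.
Mei beats every other option head-to-head.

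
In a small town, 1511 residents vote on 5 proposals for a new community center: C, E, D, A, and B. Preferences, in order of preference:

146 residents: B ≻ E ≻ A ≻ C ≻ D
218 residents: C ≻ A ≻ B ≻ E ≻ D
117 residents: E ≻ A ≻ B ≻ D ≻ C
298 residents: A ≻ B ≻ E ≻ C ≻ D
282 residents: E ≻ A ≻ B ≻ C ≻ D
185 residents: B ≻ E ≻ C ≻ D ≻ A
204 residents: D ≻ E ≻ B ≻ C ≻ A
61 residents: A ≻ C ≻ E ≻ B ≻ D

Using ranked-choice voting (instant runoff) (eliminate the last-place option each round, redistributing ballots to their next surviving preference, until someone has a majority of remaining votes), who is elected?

E

Round 1: C 218, E 399, D 204, A 359, B 331. Eliminate D.
Round 2: C 218, E 603, A 359, B 331. Eliminate C.
Round 3: E 603, A 577, B 331. Eliminate B.
Round 4: E 934, A 577. E has a majority.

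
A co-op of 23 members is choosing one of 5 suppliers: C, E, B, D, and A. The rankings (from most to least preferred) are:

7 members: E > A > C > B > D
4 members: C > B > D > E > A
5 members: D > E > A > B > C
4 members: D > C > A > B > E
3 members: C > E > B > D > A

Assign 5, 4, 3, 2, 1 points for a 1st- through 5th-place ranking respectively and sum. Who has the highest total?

C: 7·3 + 4·5 + 5·1 + 4·4 + 3·5 = 77
E: 7·5 + 4·2 + 5·4 + 4·1 + 3·4 = 79
B: 7·2 + 4·4 + 5·2 + 4·2 + 3·3 = 57
D: 7·1 + 4·3 + 5·5 + 4·5 + 3·2 = 70
A: 7·4 + 4·1 + 5·3 + 4·3 + 3·1 = 62
E has the highest Borda score (79).

E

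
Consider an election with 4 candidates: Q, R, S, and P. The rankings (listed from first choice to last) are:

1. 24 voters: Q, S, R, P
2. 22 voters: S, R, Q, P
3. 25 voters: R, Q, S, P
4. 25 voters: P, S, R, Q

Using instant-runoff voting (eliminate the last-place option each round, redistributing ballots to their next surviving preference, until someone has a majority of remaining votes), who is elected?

R

Round 1: Q 24, R 25, S 22, P 25. Eliminate S.
Round 2: Q 24, R 47, P 25. Eliminate Q.
Round 3: R 71, P 25. R has a majority.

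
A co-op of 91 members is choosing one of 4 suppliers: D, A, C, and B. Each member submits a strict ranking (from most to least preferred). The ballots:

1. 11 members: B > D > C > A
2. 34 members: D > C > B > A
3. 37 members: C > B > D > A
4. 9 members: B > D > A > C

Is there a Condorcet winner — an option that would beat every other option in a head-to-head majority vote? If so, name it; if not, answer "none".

none

Checking pairwise contests:
B beats D 57–34.
D beats A 91–0.
D beats C 54–37.
C beats B 71–20.
Every option loses at least one head-to-head, so there is no Condorcet winner.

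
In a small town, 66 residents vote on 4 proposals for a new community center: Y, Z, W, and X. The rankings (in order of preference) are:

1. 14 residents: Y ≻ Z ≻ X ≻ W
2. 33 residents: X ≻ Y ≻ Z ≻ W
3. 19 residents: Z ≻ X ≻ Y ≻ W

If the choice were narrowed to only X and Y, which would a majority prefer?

Voters preferring X to Y: 52; preferring Y to X: 14.
X wins the head-to-head.

X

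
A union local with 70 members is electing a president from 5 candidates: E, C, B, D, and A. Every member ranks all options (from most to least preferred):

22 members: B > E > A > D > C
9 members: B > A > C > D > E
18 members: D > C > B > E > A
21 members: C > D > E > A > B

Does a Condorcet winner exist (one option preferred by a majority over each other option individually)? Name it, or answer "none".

D vs E: 48–22 for D.
D vs C: 40–30 for D.
D vs B: 39–31 for D.
D vs A: 39–31 for D.
D beats every other option head-to-head.

D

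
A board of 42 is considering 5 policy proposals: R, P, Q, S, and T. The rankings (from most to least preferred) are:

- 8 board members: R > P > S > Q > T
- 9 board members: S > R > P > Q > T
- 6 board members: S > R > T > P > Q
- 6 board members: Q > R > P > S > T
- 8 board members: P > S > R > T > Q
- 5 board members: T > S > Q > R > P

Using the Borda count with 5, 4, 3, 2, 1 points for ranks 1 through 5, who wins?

R: 8·5 + 9·4 + 6·4 + 6·4 + 8·3 + 5·2 = 158
P: 8·4 + 9·3 + 6·2 + 6·3 + 8·5 + 5·1 = 134
Q: 8·2 + 9·2 + 6·1 + 6·5 + 8·1 + 5·3 = 93
S: 8·3 + 9·5 + 6·5 + 6·2 + 8·4 + 5·4 = 163
T: 8·1 + 9·1 + 6·3 + 6·1 + 8·2 + 5·5 = 82
S has the highest Borda score (163).

S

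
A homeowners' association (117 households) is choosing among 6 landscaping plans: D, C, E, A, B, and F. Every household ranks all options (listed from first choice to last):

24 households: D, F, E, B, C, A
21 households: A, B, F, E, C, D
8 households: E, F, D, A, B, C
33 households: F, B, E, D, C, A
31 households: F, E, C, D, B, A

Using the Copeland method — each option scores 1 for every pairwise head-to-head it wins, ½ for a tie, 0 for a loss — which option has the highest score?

F

D: beats C, A, and B; loses to E and F → score 3.
C: beats A; loses to D, E, B, and F → score 1.
E: beats D, C, A, and B; loses to F → score 4.
A: loses to D, C, E, B, and F → score 0.
B: beats C and A; loses to D, E, and F → score 2.
F: beats D, C, E, A, and B → score 5.
F has the best pairwise record.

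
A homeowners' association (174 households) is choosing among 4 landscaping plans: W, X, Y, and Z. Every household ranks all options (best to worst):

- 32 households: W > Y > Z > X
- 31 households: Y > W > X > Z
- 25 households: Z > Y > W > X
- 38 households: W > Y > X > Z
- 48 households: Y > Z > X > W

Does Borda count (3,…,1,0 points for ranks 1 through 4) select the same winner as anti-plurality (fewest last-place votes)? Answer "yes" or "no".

yes

Borda — scores: W 297, X 117, Y 427, Z 203. Winner: Y.
Anti-plurality — last-place votes: W 48, X 57, Y 0, Z 69. Winner: Y.
The two methods agree.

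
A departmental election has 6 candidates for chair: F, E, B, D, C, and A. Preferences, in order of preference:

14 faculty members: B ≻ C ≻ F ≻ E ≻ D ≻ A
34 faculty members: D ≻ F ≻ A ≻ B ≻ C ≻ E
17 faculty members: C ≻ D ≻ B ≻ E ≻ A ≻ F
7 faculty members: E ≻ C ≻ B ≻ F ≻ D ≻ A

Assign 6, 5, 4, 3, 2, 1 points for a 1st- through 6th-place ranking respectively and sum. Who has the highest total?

F: 14·4 + 34·5 + 17·1 + 7·3 = 264
E: 14·3 + 34·1 + 17·3 + 7·6 = 169
B: 14·6 + 34·3 + 17·4 + 7·4 = 282
D: 14·2 + 34·6 + 17·5 + 7·2 = 331
C: 14·5 + 34·2 + 17·6 + 7·5 = 275
A: 14·1 + 34·4 + 17·2 + 7·1 = 191
D has the highest Borda score (331).

D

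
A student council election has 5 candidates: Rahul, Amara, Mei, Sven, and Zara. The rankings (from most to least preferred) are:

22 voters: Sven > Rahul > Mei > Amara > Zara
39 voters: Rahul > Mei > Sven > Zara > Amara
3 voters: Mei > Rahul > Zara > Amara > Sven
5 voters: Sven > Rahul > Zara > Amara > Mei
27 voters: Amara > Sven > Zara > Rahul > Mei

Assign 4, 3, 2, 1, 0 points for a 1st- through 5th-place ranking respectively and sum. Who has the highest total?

Rahul: 22·3 + 39·4 + 3·3 + 5·3 + 27·1 = 273
Amara: 22·1 + 39·0 + 3·1 + 5·1 + 27·4 = 138
Mei: 22·2 + 39·3 + 3·4 + 5·0 + 27·0 = 173
Sven: 22·4 + 39·2 + 3·0 + 5·4 + 27·3 = 267
Zara: 22·0 + 39·1 + 3·2 + 5·2 + 27·2 = 109
Rahul has the highest Borda score (273).

Rahul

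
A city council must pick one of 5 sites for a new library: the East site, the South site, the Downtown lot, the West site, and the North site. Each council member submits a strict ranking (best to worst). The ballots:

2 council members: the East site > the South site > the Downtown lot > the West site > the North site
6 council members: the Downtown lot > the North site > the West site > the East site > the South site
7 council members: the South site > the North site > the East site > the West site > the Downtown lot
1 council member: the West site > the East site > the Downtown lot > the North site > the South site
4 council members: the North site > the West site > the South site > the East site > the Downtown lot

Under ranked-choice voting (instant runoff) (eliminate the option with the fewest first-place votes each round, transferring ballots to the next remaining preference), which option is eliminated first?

Round 1: the East site 2, the South site 7, the Downtown lot 6, the West site 1, the North site 4. Eliminate the West site.

the West site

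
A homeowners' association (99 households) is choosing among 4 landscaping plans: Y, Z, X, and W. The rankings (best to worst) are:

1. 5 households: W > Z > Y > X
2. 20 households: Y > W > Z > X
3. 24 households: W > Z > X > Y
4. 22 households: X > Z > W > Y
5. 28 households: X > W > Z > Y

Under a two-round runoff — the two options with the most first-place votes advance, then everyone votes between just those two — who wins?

Round 1 first-place votes: Y 20, Z 0, X 50, W 29.
X and W advance.
Runoff: X is preferred to W by 50 voters; W by 49.
X wins the runoff.

X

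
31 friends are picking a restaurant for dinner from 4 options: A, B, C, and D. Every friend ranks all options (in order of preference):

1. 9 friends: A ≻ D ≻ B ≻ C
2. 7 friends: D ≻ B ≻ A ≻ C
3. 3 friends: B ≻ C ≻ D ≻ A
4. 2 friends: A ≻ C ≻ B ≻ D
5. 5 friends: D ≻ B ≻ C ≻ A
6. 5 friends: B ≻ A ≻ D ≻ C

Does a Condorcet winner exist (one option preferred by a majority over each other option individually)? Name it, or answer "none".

Checking pairwise contests:
B beats A 20–11.
D beats B 21–10.
A beats C 23–8.
A beats D 16–15.
Every option loses at least one head-to-head, so there is no Condorcet winner.

none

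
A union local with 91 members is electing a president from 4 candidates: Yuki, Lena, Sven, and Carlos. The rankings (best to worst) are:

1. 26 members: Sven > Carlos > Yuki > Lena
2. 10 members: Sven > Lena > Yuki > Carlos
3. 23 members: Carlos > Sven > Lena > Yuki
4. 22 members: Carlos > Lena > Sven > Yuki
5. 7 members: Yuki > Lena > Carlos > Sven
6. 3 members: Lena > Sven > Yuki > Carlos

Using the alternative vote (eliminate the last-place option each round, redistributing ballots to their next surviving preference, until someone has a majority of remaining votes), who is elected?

Round 1: Yuki 7, Lena 3, Sven 36, Carlos 45. Eliminate Lena.
Round 2: Yuki 7, Sven 39, Carlos 45. Eliminate Yuki.
Round 3: Sven 39, Carlos 52. Carlos has a majority.

Carlos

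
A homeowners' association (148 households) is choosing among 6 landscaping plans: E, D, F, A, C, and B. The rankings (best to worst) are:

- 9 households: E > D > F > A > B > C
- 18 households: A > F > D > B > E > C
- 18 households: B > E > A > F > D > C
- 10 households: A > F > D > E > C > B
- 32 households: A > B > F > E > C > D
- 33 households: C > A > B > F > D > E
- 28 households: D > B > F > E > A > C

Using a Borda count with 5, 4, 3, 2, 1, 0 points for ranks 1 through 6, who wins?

E: 9·5 + 18·1 + 18·4 + 10·2 + 32·2 + 33·0 + 28·2 = 275
D: 9·4 + 18·3 + 18·1 + 10·3 + 32·0 + 33·1 + 28·5 = 311
F: 9·3 + 18·4 + 18·2 + 10·4 + 32·3 + 33·2 + 28·3 = 421
A: 9·2 + 18·5 + 18·3 + 10·5 + 32·5 + 33·4 + 28·1 = 532
C: 9·0 + 18·0 + 18·0 + 10·1 + 32·1 + 33·5 + 28·0 = 207
B: 9·1 + 18·2 + 18·5 + 10·0 + 32·4 + 33·3 + 28·4 = 474
A has the highest Borda score (532).

A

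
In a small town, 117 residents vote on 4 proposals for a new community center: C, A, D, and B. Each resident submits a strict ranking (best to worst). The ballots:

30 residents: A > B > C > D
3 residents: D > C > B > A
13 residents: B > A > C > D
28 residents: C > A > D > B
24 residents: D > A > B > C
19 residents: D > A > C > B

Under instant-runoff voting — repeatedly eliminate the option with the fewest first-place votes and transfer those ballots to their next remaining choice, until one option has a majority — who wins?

A

Round 1: C 28, A 30, D 46, B 13. Eliminate B.
Round 2: C 28, A 43, D 46. Eliminate C.
Round 3: A 71, D 46. A has a majority.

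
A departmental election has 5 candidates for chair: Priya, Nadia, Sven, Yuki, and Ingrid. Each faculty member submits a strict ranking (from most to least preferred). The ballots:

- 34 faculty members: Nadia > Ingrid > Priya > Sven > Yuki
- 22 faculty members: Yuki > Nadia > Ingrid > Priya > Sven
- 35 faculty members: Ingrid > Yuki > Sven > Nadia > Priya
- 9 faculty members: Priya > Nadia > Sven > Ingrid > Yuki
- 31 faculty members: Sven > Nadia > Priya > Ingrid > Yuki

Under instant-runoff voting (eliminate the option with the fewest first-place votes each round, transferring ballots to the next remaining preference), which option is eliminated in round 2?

Round 1: Priya 9, Nadia 34, Sven 31, Yuki 22, Ingrid 35. Eliminate Priya.
Round 2: Nadia 43, Sven 31, Yuki 22, Ingrid 35. Eliminate Yuki.

Yuki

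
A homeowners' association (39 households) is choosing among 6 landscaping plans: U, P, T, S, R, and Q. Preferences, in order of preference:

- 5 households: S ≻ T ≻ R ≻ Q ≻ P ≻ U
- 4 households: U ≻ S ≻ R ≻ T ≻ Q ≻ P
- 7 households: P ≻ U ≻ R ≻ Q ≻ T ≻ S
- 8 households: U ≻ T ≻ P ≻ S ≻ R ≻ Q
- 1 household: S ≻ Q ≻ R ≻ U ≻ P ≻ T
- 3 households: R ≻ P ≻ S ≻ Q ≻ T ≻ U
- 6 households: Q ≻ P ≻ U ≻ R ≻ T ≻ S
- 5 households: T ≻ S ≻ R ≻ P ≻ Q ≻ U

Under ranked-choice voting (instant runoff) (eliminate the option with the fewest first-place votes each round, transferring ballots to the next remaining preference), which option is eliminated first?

Round 1: U 12, P 7, T 5, S 6, R 3, Q 6. Eliminate R.

R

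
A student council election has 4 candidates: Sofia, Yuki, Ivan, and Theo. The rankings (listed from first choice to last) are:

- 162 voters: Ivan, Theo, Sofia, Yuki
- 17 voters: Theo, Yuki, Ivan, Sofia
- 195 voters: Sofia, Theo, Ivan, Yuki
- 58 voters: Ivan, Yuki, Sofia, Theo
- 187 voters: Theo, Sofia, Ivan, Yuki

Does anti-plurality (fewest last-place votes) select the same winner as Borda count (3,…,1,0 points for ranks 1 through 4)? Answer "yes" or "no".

Anti-plurality — last-place votes: Sofia 17, Yuki 544, Ivan 0, Theo 58. Winner: Ivan.
Borda — scores: Sofia 1179, Yuki 150, Ivan 1059, Theo 1326. Winner: Theo.
The two methods disagree.

no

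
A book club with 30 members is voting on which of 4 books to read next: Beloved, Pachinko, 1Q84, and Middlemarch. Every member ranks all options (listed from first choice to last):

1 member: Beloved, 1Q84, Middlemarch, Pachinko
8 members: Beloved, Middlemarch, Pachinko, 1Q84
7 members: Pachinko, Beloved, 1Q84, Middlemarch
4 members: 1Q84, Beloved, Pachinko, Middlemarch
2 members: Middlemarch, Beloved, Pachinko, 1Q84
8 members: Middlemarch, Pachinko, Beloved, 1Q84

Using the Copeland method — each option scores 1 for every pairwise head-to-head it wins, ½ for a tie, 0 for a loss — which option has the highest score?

Beloved: beats 1Q84 and Middlemarch; ties Pachinko → score 2.5.
Pachinko: beats 1Q84; ties Beloved; loses to Middlemarch → score 1.5.
1Q84: loses to Beloved, Pachinko, and Middlemarch → score 0.
Middlemarch: beats Pachinko and 1Q84; loses to Beloved → score 2.
Beloved has the best pairwise record.

Beloved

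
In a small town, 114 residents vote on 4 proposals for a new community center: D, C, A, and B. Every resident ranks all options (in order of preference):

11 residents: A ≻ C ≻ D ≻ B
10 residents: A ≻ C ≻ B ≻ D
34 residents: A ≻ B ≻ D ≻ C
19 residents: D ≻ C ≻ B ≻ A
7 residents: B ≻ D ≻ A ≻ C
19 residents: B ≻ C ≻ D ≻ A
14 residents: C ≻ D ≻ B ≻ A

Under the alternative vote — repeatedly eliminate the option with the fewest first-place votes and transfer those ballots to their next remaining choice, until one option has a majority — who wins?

Round 1: D 19, C 14, A 55, B 26. Eliminate C.
Round 2: D 33, A 55, B 26. Eliminate B.
Round 3: D 59, A 55. D has a majority.

D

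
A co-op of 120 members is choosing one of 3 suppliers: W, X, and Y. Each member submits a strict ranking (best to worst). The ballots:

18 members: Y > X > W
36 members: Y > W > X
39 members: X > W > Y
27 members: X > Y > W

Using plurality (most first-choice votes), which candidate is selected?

First-place votes: W 0, X 66, Y 54.
X has the most first-place votes.

X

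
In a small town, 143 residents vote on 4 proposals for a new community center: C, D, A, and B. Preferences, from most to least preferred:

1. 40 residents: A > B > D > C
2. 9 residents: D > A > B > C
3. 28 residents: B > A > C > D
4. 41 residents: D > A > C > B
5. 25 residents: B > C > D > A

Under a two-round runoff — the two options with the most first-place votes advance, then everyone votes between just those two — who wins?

B

Round 1 first-place votes: C 0, D 50, A 40, B 53.
B and D advance.
Runoff: B is preferred to D by 93 voters; D by 50.
B wins the runoff.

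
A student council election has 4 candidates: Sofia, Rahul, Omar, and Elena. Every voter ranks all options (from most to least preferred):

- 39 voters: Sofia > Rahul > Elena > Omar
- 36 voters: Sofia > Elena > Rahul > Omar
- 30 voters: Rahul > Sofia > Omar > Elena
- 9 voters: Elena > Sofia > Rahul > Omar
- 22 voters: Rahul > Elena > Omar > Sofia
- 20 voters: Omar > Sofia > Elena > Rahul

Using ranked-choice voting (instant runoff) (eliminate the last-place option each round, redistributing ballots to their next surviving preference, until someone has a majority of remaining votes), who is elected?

Round 1: Sofia 75, Rahul 52, Omar 20, Elena 9. Eliminate Elena.
Round 2: Sofia 84, Rahul 52, Omar 20. Sofia has a majority.

Sofia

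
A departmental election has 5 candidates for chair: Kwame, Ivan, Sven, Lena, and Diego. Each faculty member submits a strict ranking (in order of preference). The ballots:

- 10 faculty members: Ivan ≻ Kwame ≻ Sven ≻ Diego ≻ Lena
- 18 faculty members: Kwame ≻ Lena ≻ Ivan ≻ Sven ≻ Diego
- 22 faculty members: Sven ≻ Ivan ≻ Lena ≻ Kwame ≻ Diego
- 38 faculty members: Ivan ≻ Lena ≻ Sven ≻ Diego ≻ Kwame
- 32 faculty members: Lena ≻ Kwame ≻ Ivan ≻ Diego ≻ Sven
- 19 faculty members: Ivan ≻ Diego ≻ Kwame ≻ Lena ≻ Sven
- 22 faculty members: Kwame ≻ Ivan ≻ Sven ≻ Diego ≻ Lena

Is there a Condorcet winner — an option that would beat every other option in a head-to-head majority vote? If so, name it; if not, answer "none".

Ivan vs Kwame: 89–72 for Ivan.
Ivan vs Sven: 139–22 for Ivan.
Ivan vs Lena: 111–50 for Ivan.
Ivan vs Diego: 161–0 for Ivan.
Ivan beats every other option head-to-head.

Ivan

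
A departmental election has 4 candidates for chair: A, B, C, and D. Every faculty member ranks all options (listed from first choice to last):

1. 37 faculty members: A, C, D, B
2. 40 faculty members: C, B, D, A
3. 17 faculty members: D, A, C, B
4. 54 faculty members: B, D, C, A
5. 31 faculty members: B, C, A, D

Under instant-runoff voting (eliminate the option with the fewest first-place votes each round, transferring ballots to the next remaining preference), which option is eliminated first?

D

Round 1: A 37, B 85, C 40, D 17. Eliminate D.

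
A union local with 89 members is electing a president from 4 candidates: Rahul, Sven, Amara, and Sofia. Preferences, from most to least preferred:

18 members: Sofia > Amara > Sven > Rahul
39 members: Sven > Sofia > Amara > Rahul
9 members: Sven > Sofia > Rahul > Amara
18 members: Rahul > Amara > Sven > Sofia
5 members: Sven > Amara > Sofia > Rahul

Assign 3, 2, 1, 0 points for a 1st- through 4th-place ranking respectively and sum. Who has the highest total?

Rahul: 18·0 + 39·0 + 9·1 + 18·3 + 5·0 = 63
Sven: 18·1 + 39·3 + 9·3 + 18·1 + 5·3 = 195
Amara: 18·2 + 39·1 + 9·0 + 18·2 + 5·2 = 121
Sofia: 18·3 + 39·2 + 9·2 + 18·0 + 5·1 = 155
Sven has the highest Borda score (195).

Sven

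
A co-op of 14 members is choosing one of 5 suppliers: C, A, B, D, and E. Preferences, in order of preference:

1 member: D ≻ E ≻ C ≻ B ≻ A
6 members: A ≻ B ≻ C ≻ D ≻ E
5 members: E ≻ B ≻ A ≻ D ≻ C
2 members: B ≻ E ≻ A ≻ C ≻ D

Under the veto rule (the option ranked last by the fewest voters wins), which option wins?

Last-place votes: C 5, A 1, B 0, D 2, E 6.
B is ranked last by the fewest voters, so B wins.

B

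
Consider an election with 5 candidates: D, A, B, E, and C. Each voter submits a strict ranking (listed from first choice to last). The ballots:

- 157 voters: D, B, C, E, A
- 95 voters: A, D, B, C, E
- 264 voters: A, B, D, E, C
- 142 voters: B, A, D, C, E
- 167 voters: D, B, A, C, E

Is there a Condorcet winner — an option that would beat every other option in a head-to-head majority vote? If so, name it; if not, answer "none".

none

Checking pairwise contests:
A beats D 501–324.
B beats A 466–359.
D beats B 419–406.
D beats E 825–0.
D beats C 825–0.
Every option loses at least one head-to-head, so there is no Condorcet winner.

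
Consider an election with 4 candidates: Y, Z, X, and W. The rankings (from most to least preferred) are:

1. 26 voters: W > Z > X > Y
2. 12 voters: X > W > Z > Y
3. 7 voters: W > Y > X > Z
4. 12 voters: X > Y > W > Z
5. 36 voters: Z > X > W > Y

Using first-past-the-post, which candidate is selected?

Z

First-place votes: Y 0, Z 36, X 24, W 33.
Z has the most first-place votes.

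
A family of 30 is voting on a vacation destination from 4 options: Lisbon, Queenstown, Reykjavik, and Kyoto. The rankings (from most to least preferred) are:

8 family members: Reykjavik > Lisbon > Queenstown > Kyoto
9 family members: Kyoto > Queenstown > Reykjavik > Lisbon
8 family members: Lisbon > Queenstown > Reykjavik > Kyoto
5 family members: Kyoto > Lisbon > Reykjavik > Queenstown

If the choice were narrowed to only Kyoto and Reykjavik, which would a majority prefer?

Reykjavik

Voters preferring Kyoto to Reykjavik: 14; preferring Reykjavik to Kyoto: 16.
Reykjavik wins the head-to-head.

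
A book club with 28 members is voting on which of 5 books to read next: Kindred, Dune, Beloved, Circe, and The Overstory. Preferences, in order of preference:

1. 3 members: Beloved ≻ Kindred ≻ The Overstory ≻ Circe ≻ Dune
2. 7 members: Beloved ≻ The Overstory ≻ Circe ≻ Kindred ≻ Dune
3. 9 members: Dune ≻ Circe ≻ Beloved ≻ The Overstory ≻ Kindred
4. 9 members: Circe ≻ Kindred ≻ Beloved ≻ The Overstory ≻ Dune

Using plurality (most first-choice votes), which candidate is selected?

First-place votes: Kindred 0, Dune 9, Beloved 10, Circe 9, The Overstory 0.
Beloved has the most first-place votes.

Beloved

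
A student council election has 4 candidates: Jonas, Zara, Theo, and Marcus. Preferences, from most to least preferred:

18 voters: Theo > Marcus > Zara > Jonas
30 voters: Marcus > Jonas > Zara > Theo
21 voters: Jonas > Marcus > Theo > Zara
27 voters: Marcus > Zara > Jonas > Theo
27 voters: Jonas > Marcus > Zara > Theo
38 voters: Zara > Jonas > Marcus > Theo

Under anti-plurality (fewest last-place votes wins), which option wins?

Last-place votes: Jonas 18, Zara 21, Theo 122, Marcus 0.
Marcus is ranked last by the fewest voters, so Marcus wins.

Marcus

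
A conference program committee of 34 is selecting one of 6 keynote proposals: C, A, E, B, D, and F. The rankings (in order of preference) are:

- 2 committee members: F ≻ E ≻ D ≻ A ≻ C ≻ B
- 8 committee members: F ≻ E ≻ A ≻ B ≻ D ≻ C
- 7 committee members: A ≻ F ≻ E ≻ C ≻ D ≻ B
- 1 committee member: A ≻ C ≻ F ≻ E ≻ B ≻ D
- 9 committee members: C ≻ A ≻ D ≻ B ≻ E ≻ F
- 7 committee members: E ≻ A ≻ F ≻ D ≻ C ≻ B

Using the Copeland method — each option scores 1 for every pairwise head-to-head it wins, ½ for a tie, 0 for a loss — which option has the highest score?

A

C: beats B; ties D; loses to A, E, and F → score 1.5.
A: beats C, B, D, and F; ties E → score 4.5.
E: beats C, B, and D; ties A; loses to F → score 3.5.
B: loses to C, A, E, D, and F → score 0.
D: beats B; ties C; loses to A, E, and F → score 1.5.
F: beats C, E, B, and D; loses to A → score 4.
A has the best pairwise record.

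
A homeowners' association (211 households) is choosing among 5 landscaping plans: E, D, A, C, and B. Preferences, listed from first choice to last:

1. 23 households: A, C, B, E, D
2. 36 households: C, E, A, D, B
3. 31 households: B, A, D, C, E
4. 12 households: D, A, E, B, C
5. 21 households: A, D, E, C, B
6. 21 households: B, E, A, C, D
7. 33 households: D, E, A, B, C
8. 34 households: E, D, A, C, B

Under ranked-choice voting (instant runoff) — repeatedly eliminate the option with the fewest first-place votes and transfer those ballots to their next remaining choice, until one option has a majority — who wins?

Round 1: E 34, D 45, A 44, C 36, B 52. Eliminate E.
Round 2: D 79, A 44, C 36, B 52. Eliminate C.
Round 3: D 79, A 80, B 52. Eliminate B.
Round 4: D 79, A 132. A has a majority.

A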